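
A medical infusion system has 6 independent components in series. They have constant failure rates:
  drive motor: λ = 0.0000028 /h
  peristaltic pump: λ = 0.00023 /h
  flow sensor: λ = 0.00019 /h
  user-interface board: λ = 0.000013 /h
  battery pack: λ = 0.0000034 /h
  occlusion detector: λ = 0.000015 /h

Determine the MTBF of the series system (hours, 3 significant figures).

2200

Series of exponential components: λ_sys = Σ λ_i
λ_sys = 0.0000028 + 0.00023 + 0.00019 + 0.000013 + 0.0000034 + 0.000015 = 4.5420e-04 /h
MTBF = 1 / λ_sys = 2200 h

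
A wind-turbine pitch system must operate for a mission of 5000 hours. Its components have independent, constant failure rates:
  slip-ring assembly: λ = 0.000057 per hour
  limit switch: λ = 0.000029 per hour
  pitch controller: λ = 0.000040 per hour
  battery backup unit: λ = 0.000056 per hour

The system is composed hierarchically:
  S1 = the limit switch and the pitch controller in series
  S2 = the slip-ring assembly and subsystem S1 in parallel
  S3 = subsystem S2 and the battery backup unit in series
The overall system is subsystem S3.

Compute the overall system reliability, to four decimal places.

0.7011

R(slip-ring assembly) = exp(−0.000057 × 5000) = 0.752014
R(limit switch) = exp(−0.000029 × 5000) = 0.865022
R(pitch controller) = exp(−0.000040 × 5000) = 0.818731
R(battery backup unit) = exp(−0.000056 × 5000) = 0.755784
Series (limit switch and pitch controller): 0.865022 × 0.818731 = 0.708220
Parallel (slip-ring assembly and [0.708220]): 1 − (1 − 0.752014)(1 − 0.708220) = 0.927643
Series ([0.927643] and battery backup unit): 0.927643 × 0.755784 = 0.7011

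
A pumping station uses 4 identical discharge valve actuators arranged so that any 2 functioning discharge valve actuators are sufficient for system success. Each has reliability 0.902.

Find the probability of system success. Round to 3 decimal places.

0.997

R = Σ_{i=2}^{4} C(4,i) p^i (1−p)^{4−i} with p = 0.902
C(4,2)·0.902^2·0.098^2 = 0.04688
C(4,3)·0.902^3·0.098^1 = 0.28768
C(4,4)·0.902^4·0.098^0 = 0.66195
Sum = 0.997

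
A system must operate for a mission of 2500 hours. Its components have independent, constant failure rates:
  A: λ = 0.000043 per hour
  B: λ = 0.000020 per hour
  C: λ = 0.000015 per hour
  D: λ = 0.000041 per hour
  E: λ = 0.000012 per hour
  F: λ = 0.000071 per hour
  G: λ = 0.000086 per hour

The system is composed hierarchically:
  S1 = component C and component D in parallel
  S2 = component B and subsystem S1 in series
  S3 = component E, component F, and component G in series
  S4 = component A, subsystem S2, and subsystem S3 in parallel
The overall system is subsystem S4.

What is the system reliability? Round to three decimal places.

R(A) = exp(−0.000043 × 2500) = 0.89808
R(B) = exp(−0.000020 × 2500) = 0.95123
R(C) = exp(−0.000015 × 2500) = 0.96319
R(D) = exp(−0.000041 × 2500) = 0.90258
R(E) = exp(−0.000012 × 2500) = 0.97045
R(F) = exp(−0.000071 × 2500) = 0.83736
R(G) = exp(−0.000086 × 2500) = 0.80654
Parallel (C and D): 1 − (1 − 0.96319)(1 − 0.90258) = 0.99641
Series (B and [0.99641]): 0.95123 × 0.99641 = 0.94782
Series (E, F, and G): 0.97045 × 0.83736 × 0.80654 = 0.65541
Parallel (A, [0.94782], and [0.65541]): 1 − (1 − 0.89808)(1 − 0.94782)(1 − 0.65541) = 0.998

0.998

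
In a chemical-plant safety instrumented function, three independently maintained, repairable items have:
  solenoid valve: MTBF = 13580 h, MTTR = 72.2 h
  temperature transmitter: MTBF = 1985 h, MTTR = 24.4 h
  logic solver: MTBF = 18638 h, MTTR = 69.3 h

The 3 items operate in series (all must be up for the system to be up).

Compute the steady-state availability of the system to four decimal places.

0.9790

A(solenoid valve) = MTBF/(MTBF+MTTR) = 13580/(13580+72.2) = 0.994711
A(temperature transmitter) = MTBF/(MTBF+MTTR) = 1985/(1985+24.4) = 0.987857
A(logic solver) = MTBF/(MTBF+MTTR) = 18638/(18638+69.3) = 0.996296
Series availability: 0.994711 × 0.987857 × 0.996296 = 0.9790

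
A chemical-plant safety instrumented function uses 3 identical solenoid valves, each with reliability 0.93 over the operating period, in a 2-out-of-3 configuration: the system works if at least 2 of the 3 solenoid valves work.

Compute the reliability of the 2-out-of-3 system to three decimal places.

0.986

R = Σ_{i=2}^{3} C(3,i) p^i (1−p)^{3−i} with p = 0.93
C(3,2)·0.93^2·0.07^1 = 0.18163
C(3,3)·0.93^3·0.07^0 = 0.80436
Sum = 0.986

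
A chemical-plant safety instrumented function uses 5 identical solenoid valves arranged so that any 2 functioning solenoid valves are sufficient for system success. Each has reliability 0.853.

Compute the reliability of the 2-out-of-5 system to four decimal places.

R = Σ_{i=2}^{5} C(5,i) p^i (1−p)^{5−i} with p = 0.853
C(5,2)·0.853^2·0.147^3 = 0.023113
C(5,3)·0.853^3·0.147^2 = 0.134116
C(5,4)·0.853^4·0.147^1 = 0.389120
C(5,5)·0.853^5·0.147^0 = 0.451591
Sum = 0.9979

0.9979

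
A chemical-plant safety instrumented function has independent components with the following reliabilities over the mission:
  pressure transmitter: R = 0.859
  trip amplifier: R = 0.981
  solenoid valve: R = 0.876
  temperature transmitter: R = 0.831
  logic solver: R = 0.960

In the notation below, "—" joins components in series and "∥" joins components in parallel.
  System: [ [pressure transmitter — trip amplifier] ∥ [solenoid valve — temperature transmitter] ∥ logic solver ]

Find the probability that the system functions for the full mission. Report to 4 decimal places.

0.9983

Series (pressure transmitter and trip amplifier): 0.859000 × 0.981000 = 0.842679
Series (solenoid valve and temperature transmitter): 0.876000 × 0.831000 = 0.727956
Parallel ([0.842679], [0.727956], and logic solver): 1 − (1 − 0.842679)(1 − 0.727956)(1 − 0.960000) = 0.9983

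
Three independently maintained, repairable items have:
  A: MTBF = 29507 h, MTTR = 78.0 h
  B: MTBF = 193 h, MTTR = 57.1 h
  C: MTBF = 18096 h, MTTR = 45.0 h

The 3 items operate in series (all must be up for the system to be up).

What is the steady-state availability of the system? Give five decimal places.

0.76775

A(A) = MTBF/(MTBF+MTTR) = 29507/(29507+78.0) = 0.997364
A(B) = MTBF/(MTBF+MTTR) = 193/(193+57.1) = 0.771691
A(C) = MTBF/(MTBF+MTTR) = 18096/(18096+45.0) = 0.997519
Series availability: 0.997364 × 0.771691 × 0.997519 = 0.76775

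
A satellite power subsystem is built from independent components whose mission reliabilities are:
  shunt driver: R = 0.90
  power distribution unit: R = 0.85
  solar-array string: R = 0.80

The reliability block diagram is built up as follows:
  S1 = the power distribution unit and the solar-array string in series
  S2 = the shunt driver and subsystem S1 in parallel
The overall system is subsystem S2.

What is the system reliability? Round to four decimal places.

Series (power distribution unit and solar-array string): 0.850000 × 0.800000 = 0.680000
Parallel (shunt driver and [0.680000]): 1 − (1 − 0.900000)(1 − 0.680000) = 0.9680

0.9680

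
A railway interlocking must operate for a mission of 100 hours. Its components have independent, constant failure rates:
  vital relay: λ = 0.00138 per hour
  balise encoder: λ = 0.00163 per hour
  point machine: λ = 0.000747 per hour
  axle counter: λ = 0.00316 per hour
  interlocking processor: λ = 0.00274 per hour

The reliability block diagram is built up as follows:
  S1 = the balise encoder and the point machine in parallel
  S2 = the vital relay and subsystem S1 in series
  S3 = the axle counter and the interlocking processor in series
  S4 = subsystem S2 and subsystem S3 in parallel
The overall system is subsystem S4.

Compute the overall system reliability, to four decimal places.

R(vital relay) = exp(−0.00138 × 100) = 0.871099
R(balise encoder) = exp(−0.00163 × 100) = 0.849591
R(point machine) = exp(−0.000747 × 100) = 0.928022
R(axle counter) = exp(−0.00316 × 100) = 0.729059
R(interlocking processor) = exp(−0.00274 × 100) = 0.760332
Parallel (balise encoder and point machine): 1 − (1 − 0.849591)(1 − 0.928022) = 0.989174
Series (vital relay and [0.989174]): 0.871099 × 0.989174 = 0.861668
Series (axle counter and interlocking processor): 0.729059 × 0.760332 = 0.554327
Parallel ([0.861668] and [0.554327]): 1 − (1 − 0.861668)(1 − 0.554327) = 0.9383

0.9383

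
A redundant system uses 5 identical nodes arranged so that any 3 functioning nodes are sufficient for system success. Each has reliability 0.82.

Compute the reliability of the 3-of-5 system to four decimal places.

0.9563

R = Σ_{i=3}^{5} C(5,i) p^i (1−p)^{5−i} with p = 0.82
C(5,3)·0.82^3·0.18^2 = 0.178643
C(5,4)·0.82^4·0.18^1 = 0.406910
C(5,5)·0.82^5·0.18^0 = 0.370740
Sum = 0.9563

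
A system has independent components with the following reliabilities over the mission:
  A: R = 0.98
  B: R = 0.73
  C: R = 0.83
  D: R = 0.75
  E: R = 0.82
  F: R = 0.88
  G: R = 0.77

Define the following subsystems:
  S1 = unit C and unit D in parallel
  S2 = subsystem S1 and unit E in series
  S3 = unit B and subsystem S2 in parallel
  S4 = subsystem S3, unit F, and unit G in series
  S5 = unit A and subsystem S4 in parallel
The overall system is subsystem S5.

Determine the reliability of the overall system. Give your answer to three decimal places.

0.993

Parallel (C and D): 1 − (1 − 0.83000)(1 − 0.75000) = 0.95750
Series ([0.95750] and E): 0.95750 × 0.82000 = 0.78515
Parallel (B and [0.78515]): 1 − (1 − 0.73000)(1 − 0.78515) = 0.94199
Series ([0.94199], F, and G): 0.94199 × 0.88000 × 0.77000 = 0.63829
Parallel (A and [0.63829]): 1 − (1 − 0.98000)(1 − 0.63829) = 0.993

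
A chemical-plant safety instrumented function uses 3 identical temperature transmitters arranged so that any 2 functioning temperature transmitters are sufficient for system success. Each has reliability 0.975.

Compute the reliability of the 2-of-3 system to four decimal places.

R = Σ_{i=2}^{3} C(3,i) p^i (1−p)^{3−i} with p = 0.975
C(3,2)·0.975^2·0.025^1 = 0.071297
C(3,3)·0.975^3·0.025^0 = 0.926859
Sum = 0.9982

0.9982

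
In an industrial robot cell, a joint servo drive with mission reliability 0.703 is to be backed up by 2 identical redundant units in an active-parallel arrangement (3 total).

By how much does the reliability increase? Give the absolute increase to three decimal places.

R_before = 0.703
R_after = 1 − (1 − 0.703)^3 = 0.974
ΔR = 0.974 − 0.703 = 0.271

0.271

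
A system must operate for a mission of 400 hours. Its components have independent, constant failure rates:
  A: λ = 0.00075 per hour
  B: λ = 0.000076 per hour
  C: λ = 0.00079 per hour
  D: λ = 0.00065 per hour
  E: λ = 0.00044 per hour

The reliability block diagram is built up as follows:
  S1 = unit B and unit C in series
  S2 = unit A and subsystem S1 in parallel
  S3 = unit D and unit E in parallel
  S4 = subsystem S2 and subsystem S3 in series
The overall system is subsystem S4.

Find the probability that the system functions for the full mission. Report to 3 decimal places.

R(A) = exp(−0.00075 × 400) = 0.74082
R(B) = exp(−0.000076 × 400) = 0.97006
R(C) = exp(−0.00079 × 400) = 0.72906
R(D) = exp(−0.00065 × 400) = 0.77105
R(E) = exp(−0.00044 × 400) = 0.83862
Series (B and C): 0.97006 × 0.72906 = 0.70723
Parallel (A and [0.70723]): 1 − (1 − 0.74082)(1 − 0.70723) = 0.92412
Parallel (D and E): 1 − (1 − 0.77105)(1 − 0.83862) = 0.96305
Series ([0.92412] and [0.96305]): 0.92412 × 0.96305 = 0.890

0.890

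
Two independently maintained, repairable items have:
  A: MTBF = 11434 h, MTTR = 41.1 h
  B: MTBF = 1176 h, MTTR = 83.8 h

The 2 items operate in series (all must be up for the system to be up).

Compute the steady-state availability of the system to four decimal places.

A(A) = MTBF/(MTBF+MTTR) = 11434/(11434+41.1) = 0.996418
A(B) = MTBF/(MTBF+MTTR) = 1176/(1176+83.8) = 0.933482
Series availability: 0.996418 × 0.933482 = 0.9301

0.9301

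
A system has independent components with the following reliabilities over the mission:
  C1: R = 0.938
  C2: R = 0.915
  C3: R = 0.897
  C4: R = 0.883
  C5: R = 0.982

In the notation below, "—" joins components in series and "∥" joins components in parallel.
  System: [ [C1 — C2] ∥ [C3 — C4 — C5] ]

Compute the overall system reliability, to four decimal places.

0.9685

Series (C1 and C2): 0.938000 × 0.915000 = 0.858270
Series (C3, C4, and C5): 0.897000 × 0.883000 × 0.982000 = 0.777794
Parallel ([0.858270] and [0.777794]): 1 − (1 − 0.858270)(1 − 0.777794) = 0.9685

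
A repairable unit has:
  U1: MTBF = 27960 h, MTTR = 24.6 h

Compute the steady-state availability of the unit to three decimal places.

A(U1) = MTBF/(MTBF+MTTR) = 27960/(27960+24.6) = 0.999

0.999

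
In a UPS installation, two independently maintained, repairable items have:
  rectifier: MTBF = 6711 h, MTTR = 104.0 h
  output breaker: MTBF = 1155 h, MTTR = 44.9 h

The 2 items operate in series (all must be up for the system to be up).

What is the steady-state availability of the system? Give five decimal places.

A(rectifier) = MTBF/(MTBF+MTTR) = 6711/(6711+104.0) = 0.984740
A(output breaker) = MTBF/(MTBF+MTTR) = 1155/(1155+44.9) = 0.962580
Series availability: 0.984740 × 0.962580 = 0.94789

0.94789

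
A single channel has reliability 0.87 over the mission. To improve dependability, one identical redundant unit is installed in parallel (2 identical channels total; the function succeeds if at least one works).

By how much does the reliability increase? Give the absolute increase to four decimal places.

0.1131

R_before = 0.87
R_after = 1 − (1 − 0.87)^2 = 0.9831
ΔR = 0.9831 − 0.87 = 0.1131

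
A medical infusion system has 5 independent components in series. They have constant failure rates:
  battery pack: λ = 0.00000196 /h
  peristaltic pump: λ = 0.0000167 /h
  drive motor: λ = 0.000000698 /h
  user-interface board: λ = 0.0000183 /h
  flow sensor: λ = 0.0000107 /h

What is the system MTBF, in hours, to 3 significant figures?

20700

Series of exponential components: λ_sys = Σ λ_i
λ_sys = 0.00000196 + 0.0000167 + 0.000000698 + 0.0000183 + 0.0000107 = 4.8358e-05 /h
MTBF = 1 / λ_sys = 20700 h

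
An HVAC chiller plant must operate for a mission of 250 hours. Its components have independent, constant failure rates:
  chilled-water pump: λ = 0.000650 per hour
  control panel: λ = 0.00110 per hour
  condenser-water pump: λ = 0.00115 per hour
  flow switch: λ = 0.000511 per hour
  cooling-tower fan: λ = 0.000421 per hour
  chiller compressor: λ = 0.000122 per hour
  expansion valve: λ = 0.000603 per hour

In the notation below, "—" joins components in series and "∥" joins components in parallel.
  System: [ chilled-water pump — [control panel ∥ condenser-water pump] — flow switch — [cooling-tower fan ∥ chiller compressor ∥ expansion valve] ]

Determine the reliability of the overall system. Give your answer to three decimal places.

0.703

R(chilled-water pump) = exp(−0.000650 × 250) = 0.85002
R(control panel) = exp(−0.00110 × 250) = 0.75957
R(condenser-water pump) = exp(−0.00115 × 250) = 0.75014
R(flow switch) = exp(−0.000511 × 250) = 0.88007
R(cooling-tower fan) = exp(−0.000421 × 250) = 0.90010
R(chiller compressor) = exp(−0.000122 × 250) = 0.96996
R(expansion valve) = exp(−0.000603 × 250) = 0.86006
Parallel (control panel and condenser-water pump): 1 − (1 − 0.75957)(1 − 0.75014) = 0.93993
Parallel (cooling-tower fan, chiller compressor, and expansion valve): 1 − (1 − 0.90010)(1 − 0.96996)(1 − 0.86006) = 0.99958
Series (chilled-water pump, [0.93993], flow switch, and [0.99958]): 0.85002 × 0.93993 × 0.88007 × 0.99958 = 0.703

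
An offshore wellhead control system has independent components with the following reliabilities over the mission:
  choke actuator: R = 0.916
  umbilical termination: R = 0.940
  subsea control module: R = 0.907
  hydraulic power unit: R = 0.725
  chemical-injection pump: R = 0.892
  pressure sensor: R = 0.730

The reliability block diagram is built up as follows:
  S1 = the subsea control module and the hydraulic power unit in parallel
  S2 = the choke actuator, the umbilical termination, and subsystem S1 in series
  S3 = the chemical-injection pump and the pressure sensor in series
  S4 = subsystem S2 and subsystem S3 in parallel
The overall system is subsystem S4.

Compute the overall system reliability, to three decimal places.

0.944

Parallel (subsea control module and hydraulic power unit): 1 − (1 − 0.90700)(1 − 0.72500) = 0.97443
Series (choke actuator, umbilical termination, and [0.97443]): 0.91600 × 0.94000 × 0.97443 = 0.83902
Series (chemical-injection pump and pressure sensor): 0.89200 × 0.73000 = 0.65116
Parallel ([0.83902] and [0.65116]): 1 − (1 − 0.83902)(1 − 0.65116) = 0.944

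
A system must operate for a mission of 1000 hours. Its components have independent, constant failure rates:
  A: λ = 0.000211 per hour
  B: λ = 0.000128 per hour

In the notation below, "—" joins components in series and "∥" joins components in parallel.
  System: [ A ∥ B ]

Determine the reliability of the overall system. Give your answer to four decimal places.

0.9771

R(A) = exp(−0.000211 × 1000) = 0.809774
R(B) = exp(−0.000128 × 1000) = 0.879853
Parallel (A and B): 1 − (1 − 0.809774)(1 − 0.879853) = 0.9771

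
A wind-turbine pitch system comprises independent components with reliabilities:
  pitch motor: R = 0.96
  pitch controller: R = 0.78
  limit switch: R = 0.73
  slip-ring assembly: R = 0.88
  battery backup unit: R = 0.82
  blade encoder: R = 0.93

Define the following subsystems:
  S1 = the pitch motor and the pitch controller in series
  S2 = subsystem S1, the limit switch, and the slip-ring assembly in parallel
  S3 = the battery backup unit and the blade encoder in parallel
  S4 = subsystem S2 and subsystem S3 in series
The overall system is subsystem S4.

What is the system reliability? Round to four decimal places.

0.9794

Series (pitch motor and pitch controller): 0.960000 × 0.780000 = 0.748800
Parallel ([0.748800], limit switch, and slip-ring assembly): 1 − (1 − 0.748800)(1 − 0.730000)(1 − 0.880000) = 0.991861
Parallel (battery backup unit and blade encoder): 1 − (1 − 0.820000)(1 − 0.930000) = 0.987400
Series ([0.991861] and [0.987400]): 0.991861 × 0.987400 = 0.9794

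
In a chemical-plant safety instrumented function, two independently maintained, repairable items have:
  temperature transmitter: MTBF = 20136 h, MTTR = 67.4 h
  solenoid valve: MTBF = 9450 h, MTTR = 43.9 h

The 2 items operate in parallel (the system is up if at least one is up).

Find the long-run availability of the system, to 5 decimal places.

0.99998

A(temperature transmitter) = MTBF/(MTBF+MTTR) = 20136/(20136+67.4) = 0.996664
A(solenoid valve) = MTBF/(MTBF+MTTR) = 9450/(9450+43.9) = 0.995376
Parallel availability: 1 − (1 − 0.996664)(1 − 0.995376) = 0.99998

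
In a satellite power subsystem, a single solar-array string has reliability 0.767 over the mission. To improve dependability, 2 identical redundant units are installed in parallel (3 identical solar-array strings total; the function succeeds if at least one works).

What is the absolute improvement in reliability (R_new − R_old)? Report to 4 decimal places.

R_before = 0.767
R_after = 1 − (1 − 0.767)^3 = 0.9874
ΔR = 0.9874 − 0.767 = 0.2204

0.2204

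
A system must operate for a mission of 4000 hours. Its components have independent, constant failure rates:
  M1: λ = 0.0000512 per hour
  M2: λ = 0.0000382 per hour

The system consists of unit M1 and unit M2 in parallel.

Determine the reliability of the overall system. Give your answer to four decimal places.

R(M1) = exp(−0.0000512 × 4000) = 0.814810
R(M2) = exp(−0.0000382 × 4000) = 0.858301
Parallel (M1 and M2): 1 − (1 − 0.814810)(1 − 0.858301) = 0.9738

0.9738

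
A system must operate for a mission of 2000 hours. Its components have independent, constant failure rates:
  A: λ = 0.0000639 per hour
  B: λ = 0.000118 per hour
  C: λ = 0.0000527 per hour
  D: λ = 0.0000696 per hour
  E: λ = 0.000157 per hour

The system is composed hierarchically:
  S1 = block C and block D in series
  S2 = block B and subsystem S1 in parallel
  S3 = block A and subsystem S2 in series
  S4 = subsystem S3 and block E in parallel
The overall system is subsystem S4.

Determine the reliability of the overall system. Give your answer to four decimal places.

R(A) = exp(−0.0000639 × 2000) = 0.880029
R(B) = exp(−0.000118 × 2000) = 0.789781
R(C) = exp(−0.0000527 × 2000) = 0.899964
R(D) = exp(−0.0000696 × 2000) = 0.870054
R(E) = exp(−0.000157 × 2000) = 0.730519
Series (C and D): 0.899964 × 0.870054 = 0.783017
Parallel (B and [0.783017]): 1 − (1 − 0.789781)(1 − 0.783017) = 0.954386
Series (A and [0.954386]): 0.880029 × 0.954386 = 0.839887
Parallel ([0.839887] and E): 1 − (1 − 0.839887)(1 − 0.730519) = 0.9569

0.9569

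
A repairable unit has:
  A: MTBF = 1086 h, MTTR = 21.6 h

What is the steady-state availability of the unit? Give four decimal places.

0.9805

A(A) = MTBF/(MTBF+MTTR) = 1086/(1086+21.6) = 0.9805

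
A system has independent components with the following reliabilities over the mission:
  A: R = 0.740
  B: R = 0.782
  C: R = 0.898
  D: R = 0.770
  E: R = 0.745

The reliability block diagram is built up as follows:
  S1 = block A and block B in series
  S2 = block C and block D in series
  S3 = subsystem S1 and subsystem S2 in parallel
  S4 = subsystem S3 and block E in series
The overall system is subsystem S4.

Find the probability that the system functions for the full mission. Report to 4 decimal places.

Series (A and B): 0.740000 × 0.782000 = 0.578680
Series (C and D): 0.898000 × 0.770000 = 0.691460
Parallel ([0.578680] and [0.691460]): 1 − (1 − 0.578680)(1 − 0.691460) = 0.870006
Series ([0.870006] and E): 0.870006 × 0.745000 = 0.6482

0.6482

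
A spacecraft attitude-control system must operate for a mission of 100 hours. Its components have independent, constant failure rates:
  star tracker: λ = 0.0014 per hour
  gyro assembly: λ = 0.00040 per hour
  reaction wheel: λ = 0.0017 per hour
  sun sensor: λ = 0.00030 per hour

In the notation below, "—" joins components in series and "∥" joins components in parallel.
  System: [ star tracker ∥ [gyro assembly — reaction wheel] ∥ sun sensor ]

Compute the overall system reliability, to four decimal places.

0.9993

R(star tracker) = exp(−0.0014 × 100) = 0.869358
R(gyro assembly) = exp(−0.00040 × 100) = 0.960789
R(reaction wheel) = exp(−0.0017 × 100) = 0.843665
R(sun sensor) = exp(−0.00030 × 100) = 0.970446
Series (gyro assembly and reaction wheel): 0.960789 × 0.843665 = 0.810584
Parallel (star tracker, [0.810584], and sun sensor): 1 − (1 − 0.869358)(1 − 0.810584)(1 − 0.970446) = 0.9993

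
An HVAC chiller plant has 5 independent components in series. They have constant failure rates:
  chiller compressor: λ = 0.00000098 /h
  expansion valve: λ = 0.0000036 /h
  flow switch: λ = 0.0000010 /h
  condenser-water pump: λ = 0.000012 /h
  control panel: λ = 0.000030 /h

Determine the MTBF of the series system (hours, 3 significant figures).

Series of exponential components: λ_sys = Σ λ_i
λ_sys = 0.00000098 + 0.0000036 + 0.0000010 + 0.000012 + 0.000030 = 4.7580e-05 /h
MTBF = 1 / λ_sys = 21000 h

21000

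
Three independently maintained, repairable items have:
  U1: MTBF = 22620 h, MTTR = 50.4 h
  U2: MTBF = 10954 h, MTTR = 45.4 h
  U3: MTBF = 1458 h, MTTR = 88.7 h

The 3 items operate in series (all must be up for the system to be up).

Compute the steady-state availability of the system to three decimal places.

A(U1) = MTBF/(MTBF+MTTR) = 22620/(22620+50.4) = 0.997777
A(U2) = MTBF/(MTBF+MTTR) = 10954/(10954+45.4) = 0.995873
A(U3) = MTBF/(MTBF+MTTR) = 1458/(1458+88.7) = 0.942652
Series availability: 0.997777 × 0.995873 × 0.942652 = 0.937

0.937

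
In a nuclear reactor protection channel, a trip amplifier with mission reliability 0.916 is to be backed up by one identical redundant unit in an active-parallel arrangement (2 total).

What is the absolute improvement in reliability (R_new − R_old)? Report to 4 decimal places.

R_before = 0.916
R_after = 1 − (1 − 0.916)^2 = 0.9929
ΔR = 0.9929 − 0.916 = 0.0769

0.0769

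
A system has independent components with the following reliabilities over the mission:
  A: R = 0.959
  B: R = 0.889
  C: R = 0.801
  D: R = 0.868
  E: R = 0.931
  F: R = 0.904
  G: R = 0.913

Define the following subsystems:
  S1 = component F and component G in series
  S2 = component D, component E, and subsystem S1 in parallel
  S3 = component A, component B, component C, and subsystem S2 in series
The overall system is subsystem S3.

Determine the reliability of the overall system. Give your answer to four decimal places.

0.6818

Series (F and G): 0.904000 × 0.913000 = 0.825352
Parallel (D, E, and [0.825352]): 1 − (1 − 0.868000)(1 − 0.931000)(1 − 0.825352) = 0.998409
Series (A, B, C, and [0.998409]): 0.959000 × 0.889000 × 0.801000 × 0.998409 = 0.6818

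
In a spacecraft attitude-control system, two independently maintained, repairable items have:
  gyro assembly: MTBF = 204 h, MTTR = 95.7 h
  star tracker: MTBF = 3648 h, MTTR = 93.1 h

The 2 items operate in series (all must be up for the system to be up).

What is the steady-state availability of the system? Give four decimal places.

0.6637

A(gyro assembly) = MTBF/(MTBF+MTTR) = 204/(204+95.7) = 0.680681
A(star tracker) = MTBF/(MTBF+MTTR) = 3648/(3648+93.1) = 0.975114
Series availability: 0.680681 × 0.975114 = 0.6637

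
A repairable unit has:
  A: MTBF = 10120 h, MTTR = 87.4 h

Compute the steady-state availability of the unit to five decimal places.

0.99144

A(A) = MTBF/(MTBF+MTTR) = 10120/(10120+87.4) = 0.99144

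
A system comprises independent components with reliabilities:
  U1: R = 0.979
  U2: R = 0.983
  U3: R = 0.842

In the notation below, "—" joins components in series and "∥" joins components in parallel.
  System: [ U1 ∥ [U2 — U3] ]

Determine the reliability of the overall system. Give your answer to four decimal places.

0.9964

Series (U2 and U3): 0.983000 × 0.842000 = 0.827686
Parallel (U1 and [0.827686]): 1 − (1 − 0.979000)(1 − 0.827686) = 0.9964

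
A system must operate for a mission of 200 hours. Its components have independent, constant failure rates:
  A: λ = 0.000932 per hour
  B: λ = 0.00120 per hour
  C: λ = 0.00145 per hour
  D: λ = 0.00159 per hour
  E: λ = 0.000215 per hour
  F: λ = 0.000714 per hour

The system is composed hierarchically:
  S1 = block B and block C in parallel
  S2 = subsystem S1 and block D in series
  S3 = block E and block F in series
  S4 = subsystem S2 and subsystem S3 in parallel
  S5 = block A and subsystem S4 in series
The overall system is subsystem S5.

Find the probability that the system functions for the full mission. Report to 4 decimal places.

0.7861

R(A) = exp(−0.000932 × 200) = 0.829942
R(B) = exp(−0.00120 × 200) = 0.786628
R(C) = exp(−0.00145 × 200) = 0.748264
R(D) = exp(−0.00159 × 200) = 0.727603
R(E) = exp(−0.000215 × 200) = 0.957911
R(F) = exp(−0.000714 × 200) = 0.866927
Parallel (B and C): 1 − (1 − 0.786628)(1 − 0.748264) = 0.946287
Series ([0.946287] and D): 0.946287 × 0.727603 = 0.688521
Series (E and F): 0.957911 × 0.866927 = 0.830439
Parallel ([0.688521] and [0.830439]): 1 − (1 − 0.688521)(1 − 0.830439) = 0.947185
Series (A and [0.947185]): 0.829942 × 0.947185 = 0.7861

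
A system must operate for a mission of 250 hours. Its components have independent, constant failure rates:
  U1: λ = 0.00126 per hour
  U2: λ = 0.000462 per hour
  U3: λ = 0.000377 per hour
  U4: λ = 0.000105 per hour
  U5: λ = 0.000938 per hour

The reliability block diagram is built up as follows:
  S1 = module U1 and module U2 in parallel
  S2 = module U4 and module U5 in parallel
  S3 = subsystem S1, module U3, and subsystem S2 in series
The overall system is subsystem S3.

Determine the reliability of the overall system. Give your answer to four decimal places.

R(U1) = exp(−0.00126 × 250) = 0.729789
R(U2) = exp(−0.000462 × 250) = 0.890921
R(U3) = exp(−0.000377 × 250) = 0.910055
R(U4) = exp(−0.000105 × 250) = 0.974092
R(U5) = exp(−0.000938 × 250) = 0.790966
Parallel (U1 and U2): 1 − (1 − 0.729789)(1 − 0.890921) = 0.970526
Parallel (U4 and U5): 1 − (1 − 0.974092)(1 − 0.790966) = 0.994584
Series ([0.970526], U3, and [0.994584]): 0.970526 × 0.910055 × 0.994584 = 0.8784

0.8784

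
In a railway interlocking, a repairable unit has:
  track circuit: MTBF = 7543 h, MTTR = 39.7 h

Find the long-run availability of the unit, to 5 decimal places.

0.99476

A(track circuit) = MTBF/(MTBF+MTTR) = 7543/(7543+39.7) = 0.99476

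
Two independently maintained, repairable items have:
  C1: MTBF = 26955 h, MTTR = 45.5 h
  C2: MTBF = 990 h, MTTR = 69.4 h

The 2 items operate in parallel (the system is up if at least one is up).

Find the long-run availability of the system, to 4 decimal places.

0.9999

A(C1) = MTBF/(MTBF+MTTR) = 26955/(26955+45.5) = 0.998315
A(C2) = MTBF/(MTBF+MTTR) = 990/(990+69.4) = 0.934491
Parallel availability: 1 − (1 − 0.998315)(1 − 0.934491) = 0.9999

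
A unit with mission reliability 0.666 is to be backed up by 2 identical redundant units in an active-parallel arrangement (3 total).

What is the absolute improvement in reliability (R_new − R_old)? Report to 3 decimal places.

R_before = 0.666
R_after = 1 − (1 − 0.666)^3 = 0.963
ΔR = 0.963 − 0.666 = 0.297

0.297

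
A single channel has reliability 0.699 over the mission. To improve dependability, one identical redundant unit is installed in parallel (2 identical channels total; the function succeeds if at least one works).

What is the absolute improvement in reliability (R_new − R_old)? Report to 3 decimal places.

R_before = 0.699
R_after = 1 − (1 − 0.699)^2 = 0.909
ΔR = 0.909 − 0.699 = 0.210

0.210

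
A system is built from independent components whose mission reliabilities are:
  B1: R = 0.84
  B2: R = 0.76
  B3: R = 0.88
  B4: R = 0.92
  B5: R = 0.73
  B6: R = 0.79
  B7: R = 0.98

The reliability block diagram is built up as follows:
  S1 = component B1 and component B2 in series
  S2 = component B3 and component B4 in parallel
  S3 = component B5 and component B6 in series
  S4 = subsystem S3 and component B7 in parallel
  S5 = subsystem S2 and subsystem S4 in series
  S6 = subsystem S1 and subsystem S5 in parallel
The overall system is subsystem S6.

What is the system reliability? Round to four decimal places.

Series (B1 and B2): 0.840000 × 0.760000 = 0.638400
Parallel (B3 and B4): 1 − (1 − 0.880000)(1 − 0.920000) = 0.990400
Series (B5 and B6): 0.730000 × 0.790000 = 0.576700
Parallel ([0.576700] and B7): 1 − (1 − 0.576700)(1 − 0.980000) = 0.991534
Series ([0.990400] and [0.991534]): 0.990400 × 0.991534 = 0.982015
Parallel ([0.638400] and [0.982015]): 1 − (1 − 0.638400)(1 − 0.982015) = 0.9935

0.9935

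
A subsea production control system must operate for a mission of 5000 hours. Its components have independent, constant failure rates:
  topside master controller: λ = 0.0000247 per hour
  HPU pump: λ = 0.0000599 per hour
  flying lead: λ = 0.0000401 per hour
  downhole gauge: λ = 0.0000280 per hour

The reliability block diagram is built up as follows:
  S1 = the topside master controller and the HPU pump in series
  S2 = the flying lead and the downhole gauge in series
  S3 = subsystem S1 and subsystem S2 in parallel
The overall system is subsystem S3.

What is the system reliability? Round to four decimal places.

0.9005

R(topside master controller) = exp(−0.0000247 × 5000) = 0.883822
R(HPU pump) = exp(−0.0000599 × 5000) = 0.741189
R(flying lead) = exp(−0.0000401 × 5000) = 0.818321
R(downhole gauge) = exp(−0.0000280 × 5000) = 0.869358
Series (topside master controller and HPU pump): 0.883822 × 0.741189 = 0.655079
Series (flying lead and downhole gauge): 0.818321 × 0.869358 = 0.711414
Parallel ([0.655079] and [0.711414]): 1 − (1 − 0.655079)(1 − 0.711414) = 0.9005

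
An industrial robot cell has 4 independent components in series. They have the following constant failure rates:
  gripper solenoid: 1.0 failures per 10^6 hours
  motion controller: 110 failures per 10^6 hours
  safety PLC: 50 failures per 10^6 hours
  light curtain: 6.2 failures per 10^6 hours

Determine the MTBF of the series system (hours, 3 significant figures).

5980

Series of exponential components: λ_sys = Σ λ_i
λ_sys = 0.0000010 + 0.00011 + 0.000050 + 0.0000062 = 1.6720e-04 /h
MTBF = 1 / λ_sys = 5980 h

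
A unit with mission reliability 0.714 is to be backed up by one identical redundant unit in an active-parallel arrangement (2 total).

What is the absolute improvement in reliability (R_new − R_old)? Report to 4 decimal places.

R_before = 0.714
R_after = 1 − (1 − 0.714)^2 = 0.9182
ΔR = 0.9182 − 0.714 = 0.2042

0.2042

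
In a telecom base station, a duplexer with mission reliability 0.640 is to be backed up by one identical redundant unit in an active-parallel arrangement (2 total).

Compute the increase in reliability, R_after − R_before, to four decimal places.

0.2304

R_before = 0.640
R_after = 1 − (1 − 0.640)^2 = 0.8704
ΔR = 0.8704 − 0.640 = 0.2304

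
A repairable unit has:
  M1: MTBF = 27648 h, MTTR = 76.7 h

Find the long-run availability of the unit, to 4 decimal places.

A(M1) = MTBF/(MTBF+MTTR) = 27648/(27648+76.7) = 0.9972

0.9972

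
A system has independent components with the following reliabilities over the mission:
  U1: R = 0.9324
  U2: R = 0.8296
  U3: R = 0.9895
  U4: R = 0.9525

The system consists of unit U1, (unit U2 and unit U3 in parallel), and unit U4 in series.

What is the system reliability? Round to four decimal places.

Parallel (U2 and U3): 1 − (1 − 0.829600)(1 − 0.989500) = 0.998211
Series (U1, [0.998211], and U4): 0.932400 × 0.998211 × 0.952500 = 0.8865

0.8865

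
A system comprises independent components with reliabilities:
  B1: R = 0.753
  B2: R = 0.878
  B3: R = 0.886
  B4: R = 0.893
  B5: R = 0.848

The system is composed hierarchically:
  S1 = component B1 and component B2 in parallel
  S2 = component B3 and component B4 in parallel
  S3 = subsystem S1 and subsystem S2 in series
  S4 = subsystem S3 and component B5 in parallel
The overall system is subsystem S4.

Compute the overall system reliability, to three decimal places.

0.994

Parallel (B1 and B2): 1 − (1 − 0.75300)(1 − 0.87800) = 0.96987
Parallel (B3 and B4): 1 − (1 − 0.88600)(1 − 0.89300) = 0.98780
Series ([0.96987] and [0.98780]): 0.96987 × 0.98780 = 0.95804
Parallel ([0.95804] and B5): 1 − (1 − 0.95804)(1 − 0.84800) = 0.994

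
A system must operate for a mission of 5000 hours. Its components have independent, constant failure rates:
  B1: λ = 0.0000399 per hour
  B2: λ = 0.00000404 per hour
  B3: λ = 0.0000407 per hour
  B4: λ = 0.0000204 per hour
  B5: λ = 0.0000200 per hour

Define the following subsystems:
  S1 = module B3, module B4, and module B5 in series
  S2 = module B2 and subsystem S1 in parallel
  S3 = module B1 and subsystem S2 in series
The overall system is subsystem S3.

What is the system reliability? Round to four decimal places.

R(B1) = exp(−0.0000399 × 5000) = 0.819140
R(B2) = exp(−0.00000404 × 5000) = 0.980003
R(B3) = exp(−0.0000407 × 5000) = 0.815870
R(B4) = exp(−0.0000204 × 5000) = 0.903030
R(B5) = exp(−0.0000200 × 5000) = 0.904837
Series (B3, B4, and B5): 0.815870 × 0.903030 × 0.904837 = 0.666643
Parallel (B2 and [0.666643]): 1 − (1 − 0.980003)(1 − 0.666643) = 0.993334
Series (B1 and [0.993334]): 0.819140 × 0.993334 = 0.8137

0.8137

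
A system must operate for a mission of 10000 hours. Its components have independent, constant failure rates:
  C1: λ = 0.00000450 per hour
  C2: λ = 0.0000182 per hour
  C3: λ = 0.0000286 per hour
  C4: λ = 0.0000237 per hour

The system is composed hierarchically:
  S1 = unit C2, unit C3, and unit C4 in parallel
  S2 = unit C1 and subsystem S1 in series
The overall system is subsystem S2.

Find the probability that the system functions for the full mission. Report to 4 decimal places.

0.9476

R(C1) = exp(−0.00000450 × 10000) = 0.955997
R(C2) = exp(−0.0000182 × 10000) = 0.833601
R(C3) = exp(−0.0000286 × 10000) = 0.751263
R(C4) = exp(−0.0000237 × 10000) = 0.788991
Parallel (C2, C3, and C4): 1 − (1 − 0.833601)(1 − 0.751263)(1 − 0.788991) = 0.991266
Series (C1 and [0.991266]): 0.955997 × 0.991266 = 0.9476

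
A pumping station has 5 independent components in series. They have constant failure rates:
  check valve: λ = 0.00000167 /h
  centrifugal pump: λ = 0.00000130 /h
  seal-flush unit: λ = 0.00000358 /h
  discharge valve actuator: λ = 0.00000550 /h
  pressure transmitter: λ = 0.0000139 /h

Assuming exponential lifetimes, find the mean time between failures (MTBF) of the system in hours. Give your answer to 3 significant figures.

Series of exponential components: λ_sys = Σ λ_i
λ_sys = 0.00000167 + 0.00000130 + 0.00000358 + 0.00000550 + 0.0000139 = 2.5950e-05 /h
MTBF = 1 / λ_sys = 38500 h

38500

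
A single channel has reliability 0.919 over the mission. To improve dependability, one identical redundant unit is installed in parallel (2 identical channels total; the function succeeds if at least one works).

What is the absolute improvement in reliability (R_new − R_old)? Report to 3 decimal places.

R_before = 0.919
R_after = 1 − (1 − 0.919)^2 = 0.993
ΔR = 0.993 − 0.919 = 0.074

0.074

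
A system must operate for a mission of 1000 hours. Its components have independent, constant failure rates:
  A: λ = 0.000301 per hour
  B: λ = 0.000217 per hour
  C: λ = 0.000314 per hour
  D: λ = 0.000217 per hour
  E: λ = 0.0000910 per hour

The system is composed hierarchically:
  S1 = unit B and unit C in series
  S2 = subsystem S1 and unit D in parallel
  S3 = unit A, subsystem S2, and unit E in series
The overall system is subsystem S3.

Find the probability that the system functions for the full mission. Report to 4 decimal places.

0.6214

R(A) = exp(−0.000301 × 1000) = 0.740078
R(B) = exp(−0.000217 × 1000) = 0.804930
R(C) = exp(−0.000314 × 1000) = 0.730519
R(D) = exp(−0.000217 × 1000) = 0.804930
R(E) = exp(−0.0000910 × 1000) = 0.913018
Series (B and C): 0.804930 × 0.730519 = 0.588017
Parallel ([0.588017] and D): 1 − (1 − 0.588017)(1 − 0.804930) = 0.919634
Series (A, [0.919634], and E): 0.740078 × 0.919634 × 0.913018 = 0.6214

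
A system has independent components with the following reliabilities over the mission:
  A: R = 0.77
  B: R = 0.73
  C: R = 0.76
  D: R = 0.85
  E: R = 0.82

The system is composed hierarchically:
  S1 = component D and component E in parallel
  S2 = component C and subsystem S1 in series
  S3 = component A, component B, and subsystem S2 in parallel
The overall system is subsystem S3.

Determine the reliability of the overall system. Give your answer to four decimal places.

0.9838

Parallel (D and E): 1 − (1 − 0.850000)(1 − 0.820000) = 0.973000
Series (C and [0.973000]): 0.760000 × 0.973000 = 0.739480
Parallel (A, B, and [0.739480]): 1 − (1 − 0.770000)(1 − 0.730000)(1 − 0.739480) = 0.9838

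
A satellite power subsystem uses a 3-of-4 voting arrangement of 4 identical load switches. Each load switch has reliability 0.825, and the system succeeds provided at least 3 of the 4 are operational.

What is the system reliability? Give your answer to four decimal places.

0.8563

R = Σ_{i=3}^{4} C(4,i) p^i (1−p)^{4−i} with p = 0.825
C(4,3)·0.825^3·0.175^1 = 0.393061
C(4,4)·0.825^4·0.175^0 = 0.463250
Sum = 0.8563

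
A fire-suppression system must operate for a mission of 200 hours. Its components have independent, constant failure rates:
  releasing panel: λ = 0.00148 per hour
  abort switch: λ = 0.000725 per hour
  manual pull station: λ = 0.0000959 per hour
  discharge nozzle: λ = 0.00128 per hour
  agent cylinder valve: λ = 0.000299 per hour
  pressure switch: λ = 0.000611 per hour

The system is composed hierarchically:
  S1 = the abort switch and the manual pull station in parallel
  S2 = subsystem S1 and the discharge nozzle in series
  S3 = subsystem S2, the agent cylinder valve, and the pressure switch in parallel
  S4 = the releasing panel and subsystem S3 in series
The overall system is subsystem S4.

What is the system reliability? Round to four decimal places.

0.7427

R(releasing panel) = exp(−0.00148 × 200) = 0.743787
R(abort switch) = exp(−0.000725 × 200) = 0.865022
R(manual pull station) = exp(−0.0000959 × 200) = 0.981003
R(discharge nozzle) = exp(−0.00128 × 200) = 0.774142
R(agent cylinder valve) = exp(−0.000299 × 200) = 0.941953
R(pressure switch) = exp(−0.000611 × 200) = 0.884971
Parallel (abort switch and manual pull station): 1 − (1 − 0.865022)(1 − 0.981003) = 0.997436
Series ([0.997436] and discharge nozzle): 0.997436 × 0.774142 = 0.772157
Parallel ([0.772157], agent cylinder valve, and pressure switch): 1 − (1 − 0.772157)(1 − 0.941953)(1 − 0.884971) = 0.998479
Series (releasing panel and [0.998479]): 0.743787 × 0.998479 = 0.7427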